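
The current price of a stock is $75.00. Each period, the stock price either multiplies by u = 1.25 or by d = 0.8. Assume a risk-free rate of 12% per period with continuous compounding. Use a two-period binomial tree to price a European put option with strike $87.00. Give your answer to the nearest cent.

$6.01

Risk-neutral probability p = (e^0.12 − 0.8)/(1.25 − 0.8) = 0.3275/0.4500 = 0.7278
Terminal stock prices: S_uu = 117.2, S_ud = 75, S_dd = 48
Terminal payoffs (K − S): max(-30.19, 0) = 0, max(12, 0) = 12, max(39, 0) = 39
Node u (S = 93.75): V_u = e^(−0.12)·[0.7278·0.0000 + 0.2722·12.0000] = 2.8973
Node d (S = 60): V_d = e^(−0.12)·[0.7278·12.0000 + 0.2722·39.0000] = 17.1621
Node 0 (S = 75): V_0 = e^(−0.12)·[0.7278·2.8973 + 0.2722·17.1621] = 6.0139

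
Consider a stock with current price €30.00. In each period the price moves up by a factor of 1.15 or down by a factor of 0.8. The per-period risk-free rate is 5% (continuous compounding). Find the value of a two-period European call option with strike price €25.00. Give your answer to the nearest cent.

€7.80

Risk-neutral probability p = (e^0.05 − 0.8)/(1.15 − 0.8) = 0.2513/0.3500 = 0.7179
Terminal stock prices: S_uu = 39.67, S_ud = 27.6, S_dd = 19.2
Terminal payoffs (S − K): max(14.67, 0) = 14.67, max(2.6, 0) = 2.6, max(-5.8, 0) = 0
Node u (S = 34.5): V_u = e^(−0.05)·[0.7179·14.6750 + 0.2821·2.6000] = 10.7193
Node d (S = 24): V_d = e^(−0.05)·[0.7179·2.6000 + 0.2821·0.0000] = 1.7756
Node 0 (S = 30): V_0 = e^(−0.05)·[0.7179·10.7193 + 0.2821·1.7756] = 7.7967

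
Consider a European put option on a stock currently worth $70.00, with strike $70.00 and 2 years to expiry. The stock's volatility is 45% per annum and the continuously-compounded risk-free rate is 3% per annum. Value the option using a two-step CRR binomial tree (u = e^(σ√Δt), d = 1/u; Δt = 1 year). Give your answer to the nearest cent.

$13.07

CRR parameters: u = e^(σ√Δt) = e^(0.45·√1) = 1.5683, d = 1/u = 0.6376
Per-period rate: rΔt = 0.03·1 = 0.03, so R = e^0.03 = 1.0305
Risk-neutral probability p = (e^0.03 − 0.6376)/(1.5683 − 0.6376) = 0.3928/0.9307 = 0.4221
Terminal stock prices: S_uu = 172.2, S_ud = 70, S_dd = 28.46
Terminal payoffs (K − S): max(-102.2, 0) = 0, max(0, 0) = 0, max(41.54, 0) = 41.54
Node u (S = 109.8): V_u = e^(−0.03)·[0.4221·0.0000 + 0.5779·0.0000] = 0.0000
Node d (S = 44.63): V_d = e^(−0.03)·[0.4221·0.0000 + 0.5779·41.5401] = 23.2972
Node 0 (S = 70): V_0 = e^(−0.03)·[0.4221·0.0000 + 0.5779·23.2972] = 13.0659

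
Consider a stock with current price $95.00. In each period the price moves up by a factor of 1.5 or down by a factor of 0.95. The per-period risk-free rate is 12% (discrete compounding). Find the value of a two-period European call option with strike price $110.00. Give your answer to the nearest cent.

Risk-neutral probability p = (1 + 0.12 − 0.95)/(1.5 − 0.95) = 0.1700/0.5500 = 0.3091
Terminal stock prices: S_uu = 213.8, S_ud = 135.4, S_dd = 85.74
Terminal payoffs (S − K): max(103.8, 0) = 103.8, max(25.38, 0) = 25.38, max(-24.26, 0) = 0
Node u (S = 142.5): V_u = 1/1.12·[0.3091·103.7500 + 0.6909·25.3750] = 44.2857
Node d (S = 90.25): V_d = 1/1.12·[0.3091·25.3750 + 0.6909·0.0000] = 7.0028
Node 0 (S = 95): V_0 = 1/1.12·[0.3091·44.2857 + 0.6909·7.0028] = 16.5416

$16.54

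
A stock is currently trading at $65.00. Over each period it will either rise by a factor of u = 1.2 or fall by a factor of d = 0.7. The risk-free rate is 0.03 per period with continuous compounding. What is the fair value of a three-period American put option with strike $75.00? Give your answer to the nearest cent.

Risk-neutral probability p = (e^0.03 − 0.7)/(1.2 − 0.7) = 0.3305/0.5000 = 0.6609
Terminal stock prices: S_uuu = 112.3, S_uud = 65.52, S_udd = 38.22, S_ddd = 22.29
Terminal payoffs (K − S): max(-37.32, 0) = 0, max(9.48, 0) = 9.48, max(36.78, 0) = 36.78, max(52.71, 0) = 52.71
Node uu (S = 93.6): continuation = e^(−0.03)·[0.6609·0.0000 + 0.3391·9.4800] = 3.1196; exercise value = 0.0000 ≤ continuation, so V_uu = 3.1196
Node ud (S = 54.6): continuation = e^(−0.03)·[0.6609·9.4800 + 0.3391·36.7800] = 18.1834; exercise value = 20.4000 > continuation, so V_ud = 20.4000 (exercise)
Node dd (S = 31.85): continuation = e^(−0.03)·[0.6609·36.7800 + 0.3391·52.7050] = 40.9334; exercise value = 43.1500 > continuation, so V_dd = 43.1500 (exercise)
Node u (S = 78): continuation = e^(−0.03)·[0.6609·3.1196 + 0.3391·20.4000] = 8.7138; exercise value = 0.0000 ≤ continuation, so V_u = 8.7138
Node d (S = 45.5): continuation = e^(−0.03)·[0.6609·20.4000 + 0.3391·43.1500] = 27.2834; exercise value = 29.5000 > continuation, so V_d = 29.5000 (exercise)
Node 0 (S = 65): continuation = e^(−0.03)·[0.6609·8.7138 + 0.3391·29.5000] = 15.2964; exercise value = 10.0000 ≤ continuation, so V_0 = 15.2964

$15.30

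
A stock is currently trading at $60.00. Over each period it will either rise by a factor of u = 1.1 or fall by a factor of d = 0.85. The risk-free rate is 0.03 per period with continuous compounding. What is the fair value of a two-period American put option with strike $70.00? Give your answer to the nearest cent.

Risk-neutral probability p = (e^0.03 − 0.85)/(1.1 − 0.85) = 0.1805/0.2500 = 0.7218
Terminal stock prices: S_uu = 72.6, S_ud = 56.1, S_dd = 43.35
Terminal payoffs (K − S): max(-2.6, 0) = 0, max(13.9, 0) = 13.9, max(26.65, 0) = 26.65
Node u (S = 66): continuation = e^(−0.03)·[0.7218·0.0000 + 0.2782·13.9000] = 3.7524; exercise value = 4.0000 > continuation, so V_u = 4.0000 (exercise)
Node d (S = 51): continuation = e^(−0.03)·[0.7218·13.9000 + 0.2782·26.6500] = 16.9312; exercise value = 19.0000 > continuation, so V_d = 19.0000 (exercise)
Node 0 (S = 60): continuation = e^(−0.03)·[0.7218·4.0000 + 0.2782·19.0000] = 7.9312; exercise value = 10.0000 > continuation, so V_0 = 10.0000 (exercise)

$10.00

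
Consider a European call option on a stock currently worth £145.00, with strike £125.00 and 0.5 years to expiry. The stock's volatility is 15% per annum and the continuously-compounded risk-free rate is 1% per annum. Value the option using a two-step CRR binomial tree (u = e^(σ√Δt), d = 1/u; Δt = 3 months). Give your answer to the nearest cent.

CRR parameters: u = e^(σ√Δt) = e^(0.15·√0.25) = 1.0779, d = 1/u = 0.9277
Per-period rate: rΔt = 0.01·0.25 = 0.0025, so R = e^0.0025 = 1.0025
Risk-neutral probability p = (e^0.0025 − 0.9277)/(1.0779 − 0.9277) = 0.0748/0.1501 = 0.4979
Terminal stock prices: S_uu = 168.5, S_ud = 145, S_dd = 124.8
Terminal payoffs (S − K): max(43.47, 0) = 43.47, max(20, 0) = 20, max(-0.1973, 0) = 0
Node u (S = 156.3): V_u = e^(−0.0025)·[0.4979·43.4660 + 0.5021·20.0000] = 31.6053
Node d (S = 134.5): V_d = e^(−0.0025)·[0.4979·20.0000 + 0.5021·0.0000] = 9.9337
Node 0 (S = 145): V_0 = e^(−0.0025)·[0.4979·31.6053 + 0.5021·9.9337] = 20.6729

£20.67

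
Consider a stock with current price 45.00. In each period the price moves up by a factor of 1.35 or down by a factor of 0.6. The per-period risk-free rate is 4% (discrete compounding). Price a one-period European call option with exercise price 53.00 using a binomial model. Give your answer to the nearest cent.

4.37

Risk-neutral probability p = (1 + 0.04 − 0.6)/(1.35 − 0.6) = 0.4400/0.7500 = 0.5867
Terminal stock prices: S_u = 60.75, S_d = 27
Terminal payoffs (S − K): max(7.75, 0) = 7.75, max(-26, 0) = 0
Node 0 (S = 45): V_0 = 1/1.04·[0.5867·7.7500 + 0.4133·0.0000] = 4.3718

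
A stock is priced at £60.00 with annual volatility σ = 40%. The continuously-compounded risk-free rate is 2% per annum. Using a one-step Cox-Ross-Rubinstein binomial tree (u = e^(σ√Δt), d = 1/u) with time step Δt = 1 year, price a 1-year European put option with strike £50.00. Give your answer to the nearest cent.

CRR parameters: u = e^(σ√Δt) = e^(0.4·√1) = 1.4918, d = 1/u = 0.6703
Per-period rate: rΔt = 0.02·1 = 0.02, so R = e^0.02 = 1.0202
Risk-neutral probability p = (e^0.02 − 0.6703)/(1.4918 − 0.6703) = 0.3499/0.8215 = 0.4259
Terminal stock prices: S_u = 89.51, S_d = 40.22
Terminal payoffs (K − S): max(-39.51, 0) = 0, max(9.781, 0) = 9.781
Node 0 (S = 60): V_0 = e^(−0.02)·[0.4259·0.0000 + 0.5741·9.7808] = 5.5039

£5.50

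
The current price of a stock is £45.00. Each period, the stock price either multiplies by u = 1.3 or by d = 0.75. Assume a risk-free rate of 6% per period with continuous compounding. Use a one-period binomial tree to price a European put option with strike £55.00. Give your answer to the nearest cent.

£8.67

Risk-neutral probability p = (e^0.06 − 0.75)/(1.3 − 0.75) = 0.3118/0.5500 = 0.5670
Terminal stock prices: S_u = 58.5, S_d = 33.75
Terminal payoffs (K − S): max(-3.5, 0) = 0, max(21.25, 0) = 21.25
Node 0 (S = 45): V_0 = e^(−0.06)·[0.5670·0.0000 + 0.4330·21.2500] = 8.6659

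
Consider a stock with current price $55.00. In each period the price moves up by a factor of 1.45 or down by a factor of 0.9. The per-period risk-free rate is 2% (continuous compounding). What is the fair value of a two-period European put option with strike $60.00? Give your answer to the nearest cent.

$9.06

Risk-neutral probability p = (e^0.02 − 0.9)/(1.45 − 0.9) = 0.1202/0.5500 = 0.2185
Terminal stock prices: S_uu = 115.6, S_ud = 71.78, S_dd = 44.55
Terminal payoffs (K − S): max(-55.64, 0) = 0, max(-11.78, 0) = 0, max(15.45, 0) = 15.45
Node u (S = 79.75): V_u = e^(−0.02)·[0.2185·0.0000 + 0.7815·0.0000] = 0.0000
Node d (S = 49.5): V_d = e^(−0.02)·[0.2185·0.0000 + 0.7815·15.4500] = 11.8344
Node 0 (S = 55): V_0 = e^(−0.02)·[0.2185·0.0000 + 0.7815·11.8344] = 9.0649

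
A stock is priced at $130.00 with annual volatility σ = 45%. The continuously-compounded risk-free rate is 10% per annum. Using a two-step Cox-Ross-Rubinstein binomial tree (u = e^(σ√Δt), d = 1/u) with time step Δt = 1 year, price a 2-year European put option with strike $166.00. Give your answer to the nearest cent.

$37.68

CRR parameters: u = e^(σ√Δt) = e^(0.45·√1) = 1.5683, d = 1/u = 0.6376
Per-period rate: rΔt = 0.1·1 = 0.1, so R = e^0.1 = 1.1052
Risk-neutral probability p = (e^0.1 − 0.6376)/(1.5683 − 0.6376) = 0.4675/0.9307 = 0.5024
Terminal stock prices: S_uu = 319.7, S_ud = 130, S_dd = 52.85
Terminal payoffs (K − S): max(-153.7, 0) = 0, max(36, 0) = 36, max(113.1, 0) = 113.1
Node u (S = 203.9): V_u = e^(−0.1)·[0.5024·0.0000 + 0.4976·36.0000] = 16.2100
Node d (S = 82.89): V_d = e^(−0.1)·[0.5024·36.0000 + 0.4976·113.1459] = 67.3114
Node 0 (S = 130): V_0 = e^(−0.1)·[0.5024·16.2100 + 0.4976·67.3114] = 37.6773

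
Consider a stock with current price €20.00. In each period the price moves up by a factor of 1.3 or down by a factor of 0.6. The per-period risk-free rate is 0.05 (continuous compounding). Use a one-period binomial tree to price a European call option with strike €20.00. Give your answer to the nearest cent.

Risk-neutral probability p = (e^0.05 − 0.6)/(1.3 − 0.6) = 0.4513/0.7000 = 0.6447
Terminal stock prices: S_u = 26, S_d = 12
Terminal payoffs (S − K): max(6, 0) = 6, max(-8, 0) = 0
Node 0 (S = 20): V_0 = e^(−0.05)·[0.6447·6.0000 + 0.3553·0.0000] = 3.6794

€3.68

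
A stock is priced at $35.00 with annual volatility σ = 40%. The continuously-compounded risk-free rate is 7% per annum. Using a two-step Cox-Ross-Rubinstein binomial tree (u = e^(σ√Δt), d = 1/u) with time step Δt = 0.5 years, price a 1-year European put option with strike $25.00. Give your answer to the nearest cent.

$1.23

CRR parameters: u = e^(σ√Δt) = e^(0.4·√0.5) = 1.3269, d = 1/u = 0.7536
Per-period rate: rΔt = 0.07·0.5 = 0.035, so R = e^0.035 = 1.0356
Risk-neutral probability p = (e^0.035 − 0.7536)/(1.3269 − 0.7536) = 0.2820/0.5733 = 0.4919
Terminal stock prices: S_uu = 61.62, S_ud = 35, S_dd = 19.88
Terminal payoffs (K − S): max(-36.62, 0) = 0, max(-10, 0) = 0, max(5.121, 0) = 5.121
Node u (S = 46.44): V_u = e^(−0.035)·[0.4919·0.0000 + 0.5081·0.0000] = 0.0000
Node d (S = 26.38): V_d = e^(−0.035)·[0.4919·0.0000 + 0.5081·5.1210] = 2.5125
Node 0 (S = 35): V_0 = e^(−0.035)·[0.4919·0.0000 + 0.5081·2.5125] = 1.2327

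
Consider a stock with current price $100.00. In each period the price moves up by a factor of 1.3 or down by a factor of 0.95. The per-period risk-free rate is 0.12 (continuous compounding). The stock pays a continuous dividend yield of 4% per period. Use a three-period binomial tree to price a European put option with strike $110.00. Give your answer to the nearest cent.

$4.02

Per-period risk-free factor R = e^0.12 = 1.1275; dividend-adjusted growth = e^(0.12−0.04) = 1.0833.
Risk-neutral probability p = (1.0833 − 0.95)/(1.3 − 0.95) = 0.1333/0.3500 = 0.3808
Terminal stock prices: S_uuu = 219.7, S_uud = 160.6, S_udd = 117.3, S_ddd = 85.74
Terminal payoffs (K − S): max(-109.7, 0) = 0, max(-50.55, 0) = 0, max(-7.325, 0) = 0, max(24.26, 0) = 24.26
Node uu (S = 169): V_uu = e^(−0.12)·[0.3808·0.0000 + 0.6192·0.0000] = 0.0000
Node ud (S = 123.5): V_ud = e^(−0.12)·[0.3808·0.0000 + 0.6192·0.0000] = 0.0000
Node dd (S = 90.25): V_dd = e^(−0.12)·[0.3808·0.0000 + 0.6192·24.2625] = 13.3241
Node u (S = 130): V_u = e^(−0.12)·[0.3808·0.0000 + 0.6192·0.0000] = 0.0000
Node d (S = 95): V_d = e^(−0.12)·[0.3808·0.0000 + 0.6192·13.3241] = 7.3171
Node 0 (S = 100): V_0 = e^(−0.12)·[0.3808·0.0000 + 0.6192·7.3171] = 4.0183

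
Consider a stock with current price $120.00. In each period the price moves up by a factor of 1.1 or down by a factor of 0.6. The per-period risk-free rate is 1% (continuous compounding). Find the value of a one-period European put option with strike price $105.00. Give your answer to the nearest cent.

Risk-neutral probability p = (e^0.01 − 0.6)/(1.1 − 0.6) = 0.4101/0.5000 = 0.8201
Terminal stock prices: S_u = 132, S_d = 72
Terminal payoffs (K − S): max(-27, 0) = 0, max(33, 0) = 33
Node 0 (S = 120): V_0 = e^(−0.01)·[0.8201·0.0000 + 0.1799·33.0000] = 5.8776

$5.88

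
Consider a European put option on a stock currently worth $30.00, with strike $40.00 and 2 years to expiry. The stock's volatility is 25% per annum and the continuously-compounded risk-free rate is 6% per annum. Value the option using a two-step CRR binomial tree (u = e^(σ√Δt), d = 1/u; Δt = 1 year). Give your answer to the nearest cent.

CRR parameters: u = e^(σ√Δt) = e^(0.25·√1) = 1.2840, d = 1/u = 0.7788
Per-period rate: rΔt = 0.06·1 = 0.06, so R = e^0.06 = 1.0618
Risk-neutral probability p = (e^0.06 − 0.7788)/(1.2840 − 0.7788) = 0.2830/0.5052 = 0.5602
Terminal stock prices: S_uu = 49.46, S_ud = 30, S_dd = 18.2
Terminal payoffs (K − S): max(-9.462, 0) = 0, max(10, 0) = 10, max(21.8, 0) = 21.8
Node u (S = 38.52): V_u = e^(−0.06)·[0.5602·0.0000 + 0.4398·10.0000] = 4.1417
Node d (S = 23.36): V_d = e^(−0.06)·[0.5602·10.0000 + 0.4398·21.8041] = 14.3066
Node 0 (S = 30): V_0 = e^(−0.06)·[0.5602·4.1417 + 0.4398·14.3066] = 8.1105

$8.11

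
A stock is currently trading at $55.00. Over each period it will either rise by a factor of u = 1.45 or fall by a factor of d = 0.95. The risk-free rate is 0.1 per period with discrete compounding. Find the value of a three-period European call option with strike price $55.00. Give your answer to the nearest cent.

Risk-neutral probability p = (1 + 0.1 − 0.95)/(1.45 − 0.95) = 0.1500/0.5000 = 0.3000
Terminal stock prices: S_uuu = 167.7, S_uud = 109.9, S_udd = 71.97, S_ddd = 47.16
Terminal payoffs (S − K): max(112.7, 0) = 112.7, max(54.86, 0) = 54.86, max(16.97, 0) = 16.97, max(-7.844, 0) = 0
Node uu (S = 115.6): V_uu = 1/1.1·[0.3000·112.6744 + 0.7000·54.8556] = 65.6375
Node ud (S = 75.76): V_ud = 1/1.1·[0.3000·54.8556 + 0.7000·16.9744] = 25.7625
Node dd (S = 49.64): V_dd = 1/1.1·[0.3000·16.9744 + 0.7000·0.0000] = 4.6294
Node u (S = 79.75): V_u = 1/1.1·[0.3000·65.6375 + 0.7000·25.7625] = 34.2955
Node d (S = 52.25): V_d = 1/1.1·[0.3000·25.7625 + 0.7000·4.6294] = 9.9721
Node 0 (S = 55): V_0 = 1/1.1·[0.3000·34.2955 + 0.7000·9.9721] = 15.6992

$15.70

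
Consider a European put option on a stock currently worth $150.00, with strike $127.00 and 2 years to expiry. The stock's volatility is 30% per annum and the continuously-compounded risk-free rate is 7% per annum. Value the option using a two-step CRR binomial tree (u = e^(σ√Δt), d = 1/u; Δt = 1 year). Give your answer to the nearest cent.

$8.05

CRR parameters: u = e^(σ√Δt) = e^(0.3·√1) = 1.3499, d = 1/u = 0.7408
Per-period rate: rΔt = 0.07·1 = 0.07, so R = e^0.07 = 1.0725
Risk-neutral probability p = (e^0.07 − 0.7408)/(1.3499 − 0.7408) = 0.3317/0.6090 = 0.5446
Terminal stock prices: S_uu = 273.3, S_ud = 150, S_dd = 82.32
Terminal payoffs (K − S): max(-146.3, 0) = 0, max(-23, 0) = 0, max(44.68, 0) = 44.68
Node u (S = 202.5): V_u = e^(−0.07)·[0.5446·0.0000 + 0.4554·0.0000] = 0.0000
Node d (S = 111.1): V_d = e^(−0.07)·[0.5446·0.0000 + 0.4554·44.6783] = 18.9705
Node 0 (S = 150): V_0 = e^(−0.07)·[0.5446·0.0000 + 0.4554·18.9705] = 8.0549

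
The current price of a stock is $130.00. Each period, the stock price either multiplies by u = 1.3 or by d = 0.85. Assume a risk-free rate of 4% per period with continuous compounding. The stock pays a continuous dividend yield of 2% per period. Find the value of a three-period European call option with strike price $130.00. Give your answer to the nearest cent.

Per-period risk-free factor R = e^0.04 = 1.0408; dividend-adjusted growth = e^(0.04−0.02) = 1.0202.
Risk-neutral probability p = (1.0202 − 0.85)/(1.3 − 0.85) = 0.1702/0.4500 = 0.3782
Terminal stock prices: S_uuu = 285.6, S_uud = 186.7, S_udd = 122.1, S_ddd = 79.84
Terminal payoffs (S − K): max(155.6, 0) = 155.6, max(56.75, 0) = 56.75, max(-7.898, 0) = 0, max(-50.16, 0) = 0
Node uu (S = 219.7): V_uu = e^(−0.04)·[0.3782·155.6100 + 0.6218·56.7450] = 90.4470
Node ud (S = 143.7): V_ud = e^(−0.04)·[0.3782·56.7450 + 0.6218·0.0000] = 20.6208
Node dd (S = 93.92): V_dd = e^(−0.04)·[0.3782·0.0000 + 0.6218·0.0000] = 0.0000
Node u (S = 169): V_u = e^(−0.04)·[0.3782·90.4470 + 0.6218·20.6208] = 45.1868
Node d (S = 110.5): V_d = e^(−0.04)·[0.3782·20.6208 + 0.6218·0.0000] = 7.4935
Node 0 (S = 130): V_0 = e^(−0.04)·[0.3782·45.1868 + 0.6218·7.4935] = 20.8972

$20.90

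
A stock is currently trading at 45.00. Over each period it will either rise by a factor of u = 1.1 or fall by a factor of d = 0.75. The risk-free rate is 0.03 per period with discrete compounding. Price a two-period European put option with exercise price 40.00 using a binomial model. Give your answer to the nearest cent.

Risk-neutral probability p = (1 + 0.03 − 0.75)/(1.1 − 0.75) = 0.2800/0.3500 = 0.8000
Terminal stock prices: S_uu = 54.45, S_ud = 37.13, S_dd = 25.31
Terminal payoffs (K − S): max(-14.45, 0) = 0, max(2.875, 0) = 2.875, max(14.69, 0) = 14.69
Node u (S = 49.5): V_u = 1/1.03·[0.8000·0.0000 + 0.2000·2.8750] = 0.5583
Node d (S = 33.75): V_d = 1/1.03·[0.8000·2.8750 + 0.2000·14.6875] = 5.0850
Node 0 (S = 45): V_0 = 1/1.03·[0.8000·0.5583 + 0.2000·5.0850] = 1.4210

1.42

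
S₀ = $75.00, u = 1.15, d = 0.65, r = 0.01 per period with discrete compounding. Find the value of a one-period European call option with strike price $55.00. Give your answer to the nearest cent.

$22.28

Risk-neutral probability p = (1 + 0.01 − 0.65)/(1.15 − 0.65) = 0.3600/0.5000 = 0.7200
Terminal stock prices: S_u = 86.25, S_d = 48.75
Terminal payoffs (S − K): max(31.25, 0) = 31.25, max(-6.25, 0) = 0
Node 0 (S = 75): V_0 = 1/1.01·[0.7200·31.2500 + 0.2800·0.0000] = 22.2772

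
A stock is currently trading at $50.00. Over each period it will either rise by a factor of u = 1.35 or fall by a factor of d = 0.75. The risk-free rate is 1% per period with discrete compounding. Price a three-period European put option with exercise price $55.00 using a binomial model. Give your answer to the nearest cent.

Risk-neutral probability p = (1 + 0.01 − 0.75)/(1.35 − 0.75) = 0.2600/0.6000 = 0.4333
Terminal stock prices: S_uuu = 123, S_uud = 68.34, S_udd = 37.97, S_ddd = 21.09
Terminal payoffs (K − S): max(-68.02, 0) = 0, max(-13.34, 0) = 0, max(17.03, 0) = 17.03, max(33.91, 0) = 33.91
Node uu (S = 91.13): V_uu = 1/1.01·[0.4333·0.0000 + 0.5667·0.0000] = 0.0000
Node ud (S = 50.62): V_ud = 1/1.01·[0.4333·0.0000 + 0.5667·17.0312] = 9.5555
Node dd (S = 28.12): V_dd = 1/1.01·[0.4333·17.0312 + 0.5667·33.9062] = 26.3304
Node u (S = 67.5): V_u = 1/1.01·[0.4333·0.0000 + 0.5667·9.5555] = 5.3612
Node d (S = 37.5): V_d = 1/1.01·[0.4333·9.5555 + 0.5667·26.3304] = 18.8726
Node 0 (S = 50): V_0 = 1/1.01·[0.4333·5.3612 + 0.5667·18.8726] = 12.8887

$12.89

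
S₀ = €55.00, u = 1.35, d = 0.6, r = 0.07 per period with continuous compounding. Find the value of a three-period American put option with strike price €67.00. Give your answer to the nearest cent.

Risk-neutral probability p = (e^0.07 − 0.6)/(1.35 − 0.6) = 0.4725/0.7500 = 0.6300
Terminal stock prices: S_uuu = 135.3, S_uud = 60.14, S_udd = 26.73, S_ddd = 11.88
Terminal payoffs (K − S): max(-68.32, 0) = 0, max(6.857, 0) = 6.857, max(40.27, 0) = 40.27, max(55.12, 0) = 55.12
Node uu (S = 100.2): continuation = e^(−0.07)·[0.6300·0.0000 + 0.3700·6.8575] = 2.3657; exercise value = 0.0000 ≤ continuation, so V_uu = 2.3657
Node ud (S = 44.55): continuation = e^(−0.07)·[0.6300·6.8575 + 0.3700·40.2700] = 17.9204; exercise value = 22.4500 > continuation, so V_ud = 22.4500 (exercise)
Node dd (S = 19.8): continuation = e^(−0.07)·[0.6300·40.2700 + 0.3700·55.1200] = 42.6704; exercise value = 47.2000 > continuation, so V_dd = 47.2000 (exercise)
Node u (S = 74.25): continuation = e^(−0.07)·[0.6300·2.3657 + 0.3700·22.4500] = 9.1343; exercise value = 0.0000 ≤ continuation, so V_u = 9.1343
Node d (S = 33): continuation = e^(−0.07)·[0.6300·22.4500 + 0.3700·47.2000] = 29.4704; exercise value = 34.0000 > continuation, so V_d = 34.0000 (exercise)
Node 0 (S = 55): continuation = e^(−0.07)·[0.6300·9.1343 + 0.3700·34.0000] = 17.0948; exercise value = 12.0000 ≤ continuation, so V_0 = 17.0948

€17.09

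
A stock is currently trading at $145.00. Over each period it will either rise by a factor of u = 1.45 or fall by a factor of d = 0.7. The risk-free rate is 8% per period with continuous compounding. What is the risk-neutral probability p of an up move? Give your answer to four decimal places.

p = 0.5110

Risk-neutral probability p = (e^0.08 − 0.7)/(1.45 − 0.7) = 0.3833/0.7500 = 0.5110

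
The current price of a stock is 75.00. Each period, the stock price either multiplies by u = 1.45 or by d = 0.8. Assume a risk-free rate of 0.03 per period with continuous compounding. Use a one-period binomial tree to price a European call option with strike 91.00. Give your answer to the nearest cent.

Risk-neutral probability p = (e^0.03 − 0.8)/(1.45 − 0.8) = 0.2305/0.6500 = 0.3545
Terminal stock prices: S_u = 108.8, S_d = 60
Terminal payoffs (S − K): max(17.75, 0) = 17.75, max(-31, 0) = 0
Node 0 (S = 75): V_0 = e^(−0.03)·[0.3545·17.7500 + 0.6455·0.0000] = 6.1072

6.11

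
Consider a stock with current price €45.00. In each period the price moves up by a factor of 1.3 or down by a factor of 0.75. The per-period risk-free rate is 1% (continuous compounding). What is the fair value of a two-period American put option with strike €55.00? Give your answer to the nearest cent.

Risk-neutral probability p = (e^0.01 − 0.75)/(1.3 − 0.75) = 0.2601/0.5500 = 0.4728
Terminal stock prices: S_uu = 76.05, S_ud = 43.88, S_dd = 25.31
Terminal payoffs (K − S): max(-21.05, 0) = 0, max(11.12, 0) = 11.12, max(29.69, 0) = 29.69
Node u (S = 58.5): continuation = e^(−0.01)·[0.4728·0.0000 + 0.5272·11.1250] = 5.8065; exercise value = 0.0000 ≤ continuation, so V_u = 5.8065
Node d (S = 33.75): continuation = e^(−0.01)·[0.4728·11.1250 + 0.5272·29.6875] = 20.7027; exercise value = 21.2500 > continuation, so V_d = 21.2500 (exercise)
Node 0 (S = 45): continuation = e^(−0.01)·[0.4728·5.8065 + 0.5272·21.2500] = 13.8093; exercise value = 10.0000 ≤ continuation, so V_0 = 13.8093

€13.81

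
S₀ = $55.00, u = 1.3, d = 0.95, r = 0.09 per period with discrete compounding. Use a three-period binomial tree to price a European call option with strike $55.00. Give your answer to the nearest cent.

Risk-neutral probability p = (1 + 0.09 − 0.95)/(1.3 − 0.95) = 0.1400/0.3500 = 0.4000
Terminal stock prices: S_uuu = 120.8, S_uud = 88.3, S_udd = 64.53, S_ddd = 47.16
Terminal payoffs (S − K): max(65.84, 0) = 65.84, max(33.3, 0) = 33.3, max(9.529, 0) = 9.529, max(-7.844, 0) = 0
Node uu (S = 92.95): V_uu = 1/1.09·[0.4000·65.8350 + 0.6000·33.3025] = 42.4913
Node ud (S = 67.92): V_ud = 1/1.09·[0.4000·33.3025 + 0.6000·9.5288] = 17.4663
Node dd (S = 49.64): V_dd = 1/1.09·[0.4000·9.5288 + 0.6000·0.0000] = 3.4968
Node u (S = 71.5): V_u = 1/1.09·[0.4000·42.4913 + 0.6000·17.4663] = 25.2076
Node d (S = 52.25): V_d = 1/1.09·[0.4000·17.4663 + 0.6000·3.4968] = 8.3345
Node 0 (S = 55): V_0 = 1/1.09·[0.4000·25.2076 + 0.6000·8.3345] = 13.8383

$13.84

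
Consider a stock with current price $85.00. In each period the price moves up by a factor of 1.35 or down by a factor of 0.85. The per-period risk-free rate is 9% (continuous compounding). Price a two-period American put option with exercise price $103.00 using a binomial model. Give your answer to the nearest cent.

Risk-neutral probability p = (e^0.09 − 0.85)/(1.35 − 0.85) = 0.2442/0.5000 = 0.4883
Terminal stock prices: S_uu = 154.9, S_ud = 97.54, S_dd = 61.41
Terminal payoffs (K − S): max(-51.91, 0) = 0, max(5.462, 0) = 5.462, max(41.59, 0) = 41.59
Node u (S = 114.8): continuation = e^(−0.09)·[0.4883·0.0000 + 0.5117·5.4625] = 2.5543; exercise value = 0.0000 ≤ continuation, so V_u = 2.5543
Node d (S = 72.25): continuation = e^(−0.09)·[0.4883·5.4625 + 0.5117·41.5875] = 21.8849; exercise value = 30.7500 > continuation, so V_d = 30.7500 (exercise)
Node 0 (S = 85): continuation = e^(−0.09)·[0.4883·2.5543 + 0.5117·30.7500] = 15.5192; exercise value = 18.0000 > continuation, so V_0 = 18.0000 (exercise)

$18.00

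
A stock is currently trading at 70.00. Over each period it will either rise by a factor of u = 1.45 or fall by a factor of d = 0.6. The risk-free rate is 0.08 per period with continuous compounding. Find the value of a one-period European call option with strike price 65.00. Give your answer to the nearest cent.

19.16

Risk-neutral probability p = (e^0.08 − 0.6)/(1.45 − 0.6) = 0.4833/0.8500 = 0.5686
Terminal stock prices: S_u = 101.5, S_d = 42
Terminal payoffs (S − K): max(36.5, 0) = 36.5, max(-23, 0) = 0
Node 0 (S = 70): V_0 = e^(−0.08)·[0.5686·36.5000 + 0.4314·0.0000] = 19.1574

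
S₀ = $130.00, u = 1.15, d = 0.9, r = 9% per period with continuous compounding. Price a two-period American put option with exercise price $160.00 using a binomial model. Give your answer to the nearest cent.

$30.00

Risk-neutral probability p = (e^0.09 − 0.9)/(1.15 − 0.9) = 0.1942/0.2500 = 0.7767
Terminal stock prices: S_uu = 171.9, S_ud = 134.6, S_dd = 105.3
Terminal payoffs (K − S): max(-11.92, 0) = 0, max(25.45, 0) = 25.45, max(54.7, 0) = 54.7
Node u (S = 149.5): continuation = e^(−0.09)·[0.7767·0.0000 + 0.2233·25.4500] = 5.1939; exercise value = 10.5000 > continuation, so V_u = 10.5000 (exercise)
Node d (S = 117): continuation = e^(−0.09)·[0.7767·25.4500 + 0.2233·54.7000] = 29.2290; exercise value = 43.0000 > continuation, so V_d = 43.0000 (exercise)
Node 0 (S = 130): continuation = e^(−0.09)·[0.7767·10.5000 + 0.2233·43.0000] = 16.2290; exercise value = 30.0000 > continuation, so V_0 = 30.0000 (exercise)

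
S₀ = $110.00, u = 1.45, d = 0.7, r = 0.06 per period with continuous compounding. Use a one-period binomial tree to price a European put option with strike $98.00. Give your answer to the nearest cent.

Risk-neutral probability p = (e^0.06 − 0.7)/(1.45 − 0.7) = 0.3618/0.7500 = 0.4824
Terminal stock prices: S_u = 159.5, S_d = 77
Terminal payoffs (K − S): max(-61.5, 0) = 0, max(21, 0) = 21
Node 0 (S = 110): V_0 = e^(−0.06)·[0.4824·0.0000 + 0.5176·21.0000] = 10.2356

$10.24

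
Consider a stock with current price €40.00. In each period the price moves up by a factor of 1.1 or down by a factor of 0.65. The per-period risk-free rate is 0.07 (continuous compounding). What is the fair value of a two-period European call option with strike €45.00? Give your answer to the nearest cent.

Risk-neutral probability p = (e^0.07 − 0.65)/(1.1 − 0.65) = 0.4225/0.4500 = 0.9389
Terminal stock prices: S_uu = 48.4, S_ud = 28.6, S_dd = 16.9
Terminal payoffs (S − K): max(3.4, 0) = 3.4, max(-16.4, 0) = 0, max(-28.1, 0) = 0
Node u (S = 44): V_u = e^(−0.07)·[0.9389·3.4000 + 0.0611·0.0000] = 2.9765
Node d (S = 26): V_d = e^(−0.07)·[0.9389·0.0000 + 0.0611·0.0000] = 0.0000
Node 0 (S = 40): V_0 = e^(−0.07)·[0.9389·2.9765 + 0.0611·0.0000] = 2.6057

€2.61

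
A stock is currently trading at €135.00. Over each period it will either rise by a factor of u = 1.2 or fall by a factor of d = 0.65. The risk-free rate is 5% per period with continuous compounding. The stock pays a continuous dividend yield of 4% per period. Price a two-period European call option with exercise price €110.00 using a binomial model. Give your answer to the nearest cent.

Per-period risk-free factor R = e^0.05 = 1.0513; dividend-adjusted growth = e^(0.05−0.04) = 1.0101.
Risk-neutral probability p = (1.0101 − 0.65)/(1.2 − 0.65) = 0.3601/0.5500 = 0.6546
Terminal stock prices: S_uu = 194.4, S_ud = 105.3, S_dd = 57.04
Terminal payoffs (S − K): max(84.4, 0) = 84.4, max(-4.7, 0) = 0, max(-52.96, 0) = 0
Node u (S = 162): V_u = e^(−0.05)·[0.6546·84.4000 + 0.3454·0.0000] = 52.5567
Node d (S = 87.75): V_d = e^(−0.05)·[0.6546·0.0000 + 0.3454·0.0000] = 0.0000
Node 0 (S = 135): V_0 = e^(−0.05)·[0.6546·52.5567 + 0.3454·0.0000] = 32.7276

€32.73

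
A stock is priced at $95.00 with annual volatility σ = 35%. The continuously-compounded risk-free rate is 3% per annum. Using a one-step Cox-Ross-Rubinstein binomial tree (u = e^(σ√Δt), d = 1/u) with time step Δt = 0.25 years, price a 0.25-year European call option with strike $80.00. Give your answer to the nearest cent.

$15.73

CRR parameters: u = e^(σ√Δt) = e^(0.35·√0.25) = 1.1912, d = 1/u = 0.8395
Per-period rate: rΔt = 0.03·0.25 = 0.0075, so R = e^0.0075 = 1.0075
Risk-neutral probability p = (e^0.0075 − 0.8395)/(1.1912 − 0.8395) = 0.1681/0.3518 = 0.4778
Terminal stock prices: S_u = 113.2, S_d = 79.75
Terminal payoffs (S − K): max(33.17, 0) = 33.17, max(-0.2516, 0) = 0
Node 0 (S = 95): V_0 = e^(−0.0075)·[0.4778·33.1684 + 0.5222·0.0000] = 15.7282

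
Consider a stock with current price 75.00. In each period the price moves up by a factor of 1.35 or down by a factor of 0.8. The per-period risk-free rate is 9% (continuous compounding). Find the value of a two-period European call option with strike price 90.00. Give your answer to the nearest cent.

Risk-neutral probability p = (e^0.09 − 0.8)/(1.35 − 0.8) = 0.2942/0.5500 = 0.5349
Terminal stock prices: S_uu = 136.7, S_ud = 81, S_dd = 48
Terminal payoffs (S − K): max(46.69, 0) = 46.69, max(-9, 0) = 0, max(-42, 0) = 0
Node u (S = 101.2): V_u = e^(−0.09)·[0.5349·46.6875 + 0.4651·0.0000] = 22.8221
Node d (S = 60): V_d = e^(−0.09)·[0.5349·0.0000 + 0.4651·0.0000] = 0.0000
Node 0 (S = 75): V_0 = e^(−0.09)·[0.5349·22.8221 + 0.4651·0.0000] = 11.1561

11.16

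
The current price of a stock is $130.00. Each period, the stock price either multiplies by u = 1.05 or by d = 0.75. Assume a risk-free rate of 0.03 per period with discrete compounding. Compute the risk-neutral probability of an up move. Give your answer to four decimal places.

Risk-neutral probability p = (1 + 0.03 − 0.75)/(1.05 − 0.75) = 0.2800/0.3000 = 0.9333

p = 0.9333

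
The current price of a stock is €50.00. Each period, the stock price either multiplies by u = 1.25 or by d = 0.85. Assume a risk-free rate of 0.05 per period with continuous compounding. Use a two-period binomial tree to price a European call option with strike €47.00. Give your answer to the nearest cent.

€9.90

Risk-neutral probability p = (e^0.05 − 0.85)/(1.25 − 0.85) = 0.2013/0.4000 = 0.5032
Terminal stock prices: S_uu = 78.12, S_ud = 53.12, S_dd = 36.12
Terminal payoffs (S − K): max(31.12, 0) = 31.12, max(6.125, 0) = 6.125, max(-10.88, 0) = 0
Node u (S = 62.5): V_u = e^(−0.05)·[0.5032·31.1250 + 0.4968·6.1250] = 17.7922
Node d (S = 42.5): V_d = e^(−0.05)·[0.5032·6.1250 + 0.4968·0.0000] = 2.9317
Node 0 (S = 50): V_0 = e^(−0.05)·[0.5032·17.7922 + 0.4968·2.9317] = 9.9015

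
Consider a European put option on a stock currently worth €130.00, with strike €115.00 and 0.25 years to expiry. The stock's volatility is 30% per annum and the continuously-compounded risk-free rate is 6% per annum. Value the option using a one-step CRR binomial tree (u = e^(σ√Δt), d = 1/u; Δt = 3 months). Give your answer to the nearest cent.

€1.49

CRR parameters: u = e^(σ√Δt) = e^(0.3·√0.25) = 1.1618, d = 1/u = 0.8607
Per-period rate: rΔt = 0.06·0.25 = 0.015, so R = e^0.015 = 1.0151
Risk-neutral probability p = (e^0.015 − 0.8607)/(1.1618 − 0.8607) = 0.1544/0.3011 = 0.5128
Terminal stock prices: S_u = 151, S_d = 111.9
Terminal payoffs (K − S): max(-36.04, 0) = 0, max(3.108, 0) = 3.108
Node 0 (S = 130): V_0 = e^(−0.015)·[0.5128·0.0000 + 0.4872·3.1080] = 1.4918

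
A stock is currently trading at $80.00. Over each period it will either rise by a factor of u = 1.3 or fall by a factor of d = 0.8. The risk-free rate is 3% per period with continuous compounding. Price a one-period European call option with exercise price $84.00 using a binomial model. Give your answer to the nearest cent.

Risk-neutral probability p = (e^0.03 − 0.8)/(1.3 − 0.8) = 0.2305/0.5000 = 0.4609
Terminal stock prices: S_u = 104, S_d = 64
Terminal payoffs (S − K): max(20, 0) = 20, max(-20, 0) = 0
Node 0 (S = 80): V_0 = e^(−0.03)·[0.4609·20.0000 + 0.5391·0.0000] = 8.9457

$8.95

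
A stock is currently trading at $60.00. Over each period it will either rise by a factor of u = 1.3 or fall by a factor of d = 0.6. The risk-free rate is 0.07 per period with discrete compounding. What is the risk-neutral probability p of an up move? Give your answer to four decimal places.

p = 0.6714

Risk-neutral probability p = (1 + 0.07 − 0.6)/(1.3 − 0.6) = 0.4700/0.7000 = 0.6714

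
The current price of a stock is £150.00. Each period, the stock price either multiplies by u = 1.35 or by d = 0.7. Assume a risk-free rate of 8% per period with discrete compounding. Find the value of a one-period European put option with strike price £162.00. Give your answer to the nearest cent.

£21.92

Risk-neutral probability p = (1 + 0.08 − 0.7)/(1.35 − 0.7) = 0.3800/0.6500 = 0.5846
Terminal stock prices: S_u = 202.5, S_d = 105
Terminal payoffs (K − S): max(-40.5, 0) = 0, max(57, 0) = 57
Node 0 (S = 150): V_0 = 1/1.08·[0.5846·0.0000 + 0.4154·57.0000] = 21.9231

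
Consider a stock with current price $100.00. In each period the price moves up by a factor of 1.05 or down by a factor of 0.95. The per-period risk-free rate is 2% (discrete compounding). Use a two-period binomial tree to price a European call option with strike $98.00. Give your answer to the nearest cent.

$6.48

Risk-neutral probability p = (1 + 0.02 − 0.95)/(1.05 − 0.95) = 0.0700/0.1000 = 0.7000
Terminal stock prices: S_uu = 110.2, S_ud = 99.75, S_dd = 90.25
Terminal payoffs (S − K): max(12.25, 0) = 12.25, max(1.75, 0) = 1.75, max(-7.75, 0) = 0
Node u (S = 105): V_u = 1/1.02·[0.7000·12.2500 + 0.3000·1.7500] = 8.9216
Node d (S = 95): V_d = 1/1.02·[0.7000·1.7500 + 0.3000·0.0000] = 1.2010
Node 0 (S = 100): V_0 = 1/1.02·[0.7000·8.9216 + 0.3000·1.2010] = 6.4759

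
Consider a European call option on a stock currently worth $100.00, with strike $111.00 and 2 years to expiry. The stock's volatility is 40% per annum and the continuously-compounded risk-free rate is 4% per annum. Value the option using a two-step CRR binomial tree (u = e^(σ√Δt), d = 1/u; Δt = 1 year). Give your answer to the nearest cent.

$20.94

CRR parameters: u = e^(σ√Δt) = e^(0.4·√1) = 1.4918, d = 1/u = 0.6703
Per-period rate: rΔt = 0.04·1 = 0.04, so R = e^0.04 = 1.0408
Risk-neutral probability p = (e^0.04 − 0.6703)/(1.4918 − 0.6703) = 0.3705/0.8215 = 0.4510
Terminal stock prices: S_uu = 222.6, S_ud = 100, S_dd = 44.93
Terminal payoffs (S − K): max(111.6, 0) = 111.6, max(-11, 0) = 0, max(-66.07, 0) = 0
Node u (S = 149.2): V_u = e^(−0.04)·[0.4510·111.5541 + 0.5490·0.0000] = 48.3372
Node d (S = 67.03): V_d = e^(−0.04)·[0.4510·0.0000 + 0.5490·0.0000] = 0.0000
Node 0 (S = 100): V_0 = e^(−0.04)·[0.4510·48.3372 + 0.5490·0.0000] = 20.9448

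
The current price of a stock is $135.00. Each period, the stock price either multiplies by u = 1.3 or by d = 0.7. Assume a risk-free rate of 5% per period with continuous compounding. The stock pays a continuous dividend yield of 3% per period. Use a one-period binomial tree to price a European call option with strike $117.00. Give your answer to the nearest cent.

$29.70

Per-period risk-free factor R = e^0.05 = 1.0513; dividend-adjusted growth = e^(0.05−0.03) = 1.0202.
Risk-neutral probability p = (1.0202 − 0.7)/(1.3 − 0.7) = 0.3202/0.6000 = 0.5337
Terminal stock prices: S_u = 175.5, S_d = 94.5
Terminal payoffs (S − K): max(58.5, 0) = 58.5, max(-22.5, 0) = 0
Node 0 (S = 135): V_0 = e^(−0.05)·[0.5337·58.5000 + 0.4663·0.0000] = 29.6970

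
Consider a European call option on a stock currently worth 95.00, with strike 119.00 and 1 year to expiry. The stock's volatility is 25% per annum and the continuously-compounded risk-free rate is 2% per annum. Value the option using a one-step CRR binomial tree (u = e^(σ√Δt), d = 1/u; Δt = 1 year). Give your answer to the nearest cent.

1.40

CRR parameters: u = e^(σ√Δt) = e^(0.25·√1) = 1.2840, d = 1/u = 0.7788
Per-period rate: rΔt = 0.02·1 = 0.02, so R = e^0.02 = 1.0202
Risk-neutral probability p = (e^0.02 − 0.7788)/(1.2840 − 0.7788) = 0.2414/0.5052 = 0.4778
Terminal stock prices: S_u = 122, S_d = 73.99
Terminal payoffs (S − K): max(2.982, 0) = 2.982, max(-45.01, 0) = 0
Node 0 (S = 95): V_0 = e^(−0.02)·[0.4778·2.9824 + 0.5222·0.0000] = 1.3968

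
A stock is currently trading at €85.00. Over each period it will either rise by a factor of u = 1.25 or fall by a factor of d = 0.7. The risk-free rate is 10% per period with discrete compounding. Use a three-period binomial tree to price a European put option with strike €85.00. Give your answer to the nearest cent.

Risk-neutral probability p = (1 + 0.1 − 0.7)/(1.25 − 0.7) = 0.4000/0.5500 = 0.7273
Terminal stock prices: S_uuu = 166, S_uud = 92.97, S_udd = 52.06, S_ddd = 29.15
Terminal payoffs (K − S): max(-81.02, 0) = 0, max(-7.969, 0) = 0, max(32.94, 0) = 32.94, max(55.85, 0) = 55.85
Node uu (S = 132.8): V_uu = 1/1.1·[0.7273·0.0000 + 0.2727·0.0000] = 0.0000
Node ud (S = 74.38): V_ud = 1/1.1·[0.7273·0.0000 + 0.2727·32.9375] = 8.1663
Node dd (S = 41.65): V_dd = 1/1.1·[0.7273·32.9375 + 0.2727·55.8450] = 35.6227
Node u (S = 106.2): V_u = 1/1.1·[0.7273·0.0000 + 0.2727·8.1663] = 2.0247
Node d (S = 59.5): V_d = 1/1.1·[0.7273·8.1663 + 0.2727·35.6227] = 14.2313
Node 0 (S = 85): V_0 = 1/1.1·[0.7273·2.0247 + 0.2727·14.2313] = 4.8671

€4.87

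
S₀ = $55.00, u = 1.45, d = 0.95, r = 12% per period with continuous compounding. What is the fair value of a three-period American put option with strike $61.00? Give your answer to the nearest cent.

$6.00

Risk-neutral probability p = (e^0.12 − 0.95)/(1.45 − 0.95) = 0.1775/0.5000 = 0.3550
Terminal stock prices: S_uuu = 167.7, S_uud = 109.9, S_udd = 71.97, S_ddd = 47.16
Terminal payoffs (K − S): max(-106.7, 0) = 0, max(-48.86, 0) = 0, max(-10.97, 0) = 0, max(13.84, 0) = 13.84
Node uu (S = 115.6): continuation = e^(−0.12)·[0.3550·0.0000 + 0.6450·0.0000] = 0.0000; exercise value = 0.0000 ≤ continuation, so V_uu = 0.0000
Node ud (S = 75.76): continuation = e^(−0.12)·[0.3550·0.0000 + 0.6450·0.0000] = 0.0000; exercise value = 0.0000 ≤ continuation, so V_ud = 0.0000
Node dd (S = 49.64): continuation = e^(−0.12)·[0.3550·0.0000 + 0.6450·13.8444] = 7.9199; exercise value = 11.3625 > continuation, so V_dd = 11.3625 (exercise)
Node u (S = 79.75): continuation = e^(−0.12)·[0.3550·0.0000 + 0.6450·0.0000] = 0.0000; exercise value = 0.0000 ≤ continuation, so V_u = 0.0000
Node d (S = 52.25): continuation = e^(−0.12)·[0.3550·0.0000 + 0.6450·11.3625] = 6.5001; exercise value = 8.7500 > continuation, so V_d = 8.7500 (exercise)
Node 0 (S = 55): continuation = e^(−0.12)·[0.3550·0.0000 + 0.6450·8.7500] = 5.0056; exercise value = 6.0000 > continuation, so V_0 = 6.0000 (exercise)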